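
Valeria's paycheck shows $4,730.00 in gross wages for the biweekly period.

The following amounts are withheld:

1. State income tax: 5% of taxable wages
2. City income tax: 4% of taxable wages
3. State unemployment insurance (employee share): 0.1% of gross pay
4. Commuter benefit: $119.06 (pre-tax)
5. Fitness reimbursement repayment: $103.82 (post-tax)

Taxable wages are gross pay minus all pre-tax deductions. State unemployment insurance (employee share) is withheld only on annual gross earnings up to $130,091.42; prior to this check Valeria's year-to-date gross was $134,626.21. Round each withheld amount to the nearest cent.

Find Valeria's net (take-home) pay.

$4,092.13

Commuter benefit: $119.06
Taxable wages = $4,730.00 − $119.06 = $4,610.94
State income tax: $4,610.94 × 0.05 = $230.55
City income tax: $4,610.94 × 0.04 = $184.44
State unemployment insurance (employee share): annual cap $130,091.42 already reached (YTD $134,626.21), so $0.00
Fitness reimbursement repayment: $103.82
Total deductions = $119.06 + $230.55 + $184.44 + $0.00 + $103.82 = $637.87
Net pay = $4,730.00 − $637.87 = $4,092.13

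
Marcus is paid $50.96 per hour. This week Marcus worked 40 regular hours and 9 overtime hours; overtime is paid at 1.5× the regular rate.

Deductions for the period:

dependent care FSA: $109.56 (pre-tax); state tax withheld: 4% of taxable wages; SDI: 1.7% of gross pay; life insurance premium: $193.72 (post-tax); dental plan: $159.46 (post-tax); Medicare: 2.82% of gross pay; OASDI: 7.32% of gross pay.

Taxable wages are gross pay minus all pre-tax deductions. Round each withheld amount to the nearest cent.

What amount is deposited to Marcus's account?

Regular pay: 40 × $50.96 = $2,038.40
Overtime pay: 9 × $50.96 × 1.5 = $687.96
Gross pay = $2,038.40 + $687.96 = $2,726.36
Dependent care FSA: $109.56
Taxable wages = $2,726.36 − $109.56 = $2,616.80
State tax withheld: $2,616.80 × 0.04 = $104.67
OASDI: $2,726.36 × 0.0732 = $199.57
SDI: $2,726.36 × 0.017 = $46.35
Medicare: $2,726.36 × 0.0282 = $76.88
Dental plan: $159.46
Life insurance premium: $193.72
Total deductions = $109.56 + $104.67 + $199.57 + $46.35 + $76.88 + $159.46 + $193.72 = $890.21
Net pay = $2,726.36 − $890.21 = $1,836.15

$1,836.15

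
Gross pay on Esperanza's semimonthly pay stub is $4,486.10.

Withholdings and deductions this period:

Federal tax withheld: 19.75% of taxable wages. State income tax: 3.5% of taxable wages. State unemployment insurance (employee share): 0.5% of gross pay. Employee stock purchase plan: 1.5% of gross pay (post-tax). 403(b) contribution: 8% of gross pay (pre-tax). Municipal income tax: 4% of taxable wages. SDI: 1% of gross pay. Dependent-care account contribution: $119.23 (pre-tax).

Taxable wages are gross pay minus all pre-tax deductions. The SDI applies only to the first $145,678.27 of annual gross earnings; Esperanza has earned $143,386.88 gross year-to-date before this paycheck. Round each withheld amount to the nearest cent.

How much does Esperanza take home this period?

$2,803.17

Dependent-care account contribution: $119.23
403(b) contribution: $4,486.10 × 0.08 = $358.89
Pre-tax total = $119.23 + $358.89 = $478.12
Taxable wages = $4,486.10 − $478.12 = $4,007.98
Municipal income tax: $4,007.98 × 0.04 = $160.32
Federal tax withheld: $4,007.98 × 0.1975 = $791.58
State income tax: $4,007.98 × 0.035 = $140.28
State unemployment insurance (employee share): $4,486.10 × 0.005 = $22.43
SDI: only $145,678.27 − $143,386.88 = $2,291.39 of this check is subject → $2,291.39 × 0.01 = $22.91
Employee stock purchase plan: $4,486.10 × 0.015 = $67.29
Total deductions = $119.23 + $358.89 + $160.32 + $791.58 + $140.28 + $22.43 + $22.91 + $67.29 = $1,682.93
Net pay = $4,486.10 − $1,682.93 = $2,803.17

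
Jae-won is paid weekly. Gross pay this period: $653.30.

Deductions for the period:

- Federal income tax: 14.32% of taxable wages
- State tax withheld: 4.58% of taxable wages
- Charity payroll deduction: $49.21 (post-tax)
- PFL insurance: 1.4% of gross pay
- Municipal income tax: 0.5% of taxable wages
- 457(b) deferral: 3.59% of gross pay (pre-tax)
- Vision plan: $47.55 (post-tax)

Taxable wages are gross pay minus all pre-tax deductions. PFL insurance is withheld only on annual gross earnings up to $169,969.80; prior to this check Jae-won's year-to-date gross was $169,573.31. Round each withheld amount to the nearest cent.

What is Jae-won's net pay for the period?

$405.35

457(b) deferral: $653.30 × 0.0359 = $23.45
Taxable wages = $653.30 − $23.45 = $629.85
Municipal income tax: $629.85 × 0.005 = $3.15
Federal income tax: $629.85 × 0.1432 = $90.19
State tax withheld: $629.85 × 0.0458 = $28.85
PFL insurance: only $169,969.80 − $169,573.31 = $396.49 of this check is subject → $396.49 × 0.014 = $5.55
Charity payroll deduction: $49.21
Vision plan: $47.55
Total deductions = $23.45 + $3.15 + $90.19 + $28.85 + $5.55 + $49.21 + $47.55 = $247.95
Net pay = $653.30 − $247.95 = $405.35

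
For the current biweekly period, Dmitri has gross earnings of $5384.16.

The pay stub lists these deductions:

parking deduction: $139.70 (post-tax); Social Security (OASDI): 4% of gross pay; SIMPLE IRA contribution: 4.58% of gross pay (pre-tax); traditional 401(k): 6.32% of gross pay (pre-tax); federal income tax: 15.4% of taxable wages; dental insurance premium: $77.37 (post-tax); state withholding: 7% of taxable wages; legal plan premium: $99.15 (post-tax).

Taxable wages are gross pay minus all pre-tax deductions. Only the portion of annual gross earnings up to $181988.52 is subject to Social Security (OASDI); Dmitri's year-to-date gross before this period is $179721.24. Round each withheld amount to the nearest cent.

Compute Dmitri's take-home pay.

$3315.79

Traditional 401(k): $5384.16 × 0.0632 = $340.28
SIMPLE IRA contribution: $5384.16 × 0.0458 = $246.59
Pre-tax total = $340.28 + $246.59 = $586.87
Taxable wages = $5384.16 − $586.87 = $4797.29
State withholding: $4797.29 × 0.07 = $335.81
Federal income tax: $4797.29 × 0.154 = $738.78
Social Security (OASDI): only $181988.52 − $179721.24 = $2267.28 of this check is subject → $2267.28 × 0.04 = $90.69
Dental insurance premium: $77.37
Legal plan premium: $99.15
Parking deduction: $139.70
Total deductions = $340.28 + $246.59 + $335.81 + $738.78 + $90.69 + $77.37 + $99.15 + $139.70 = $2068.37
Net pay = $5384.16 − $2068.37 = $3315.79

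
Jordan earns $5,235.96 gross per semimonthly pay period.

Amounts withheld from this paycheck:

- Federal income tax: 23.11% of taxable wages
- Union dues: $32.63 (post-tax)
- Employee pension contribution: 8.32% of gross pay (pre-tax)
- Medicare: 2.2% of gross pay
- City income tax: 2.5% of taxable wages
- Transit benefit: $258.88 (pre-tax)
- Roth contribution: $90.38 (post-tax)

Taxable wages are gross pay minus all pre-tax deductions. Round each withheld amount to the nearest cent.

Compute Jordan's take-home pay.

$3,140.18

Transit benefit: $258.88
Employee pension contribution: $5,235.96 × 0.0832 = $435.63
Pre-tax total = $258.88 + $435.63 = $694.51
Taxable wages = $5,235.96 − $694.51 = $4,541.45
City income tax: $4,541.45 × 0.025 = $113.54
Federal income tax: $4,541.45 × 0.2311 = $1,049.53
Medicare: $5,235.96 × 0.022 = $115.19
Union dues: $32.63
Roth contribution: $90.38
Total deductions = $258.88 + $435.63 + $113.54 + $1,049.53 + $115.19 + $32.63 + $90.38 = $2,095.78
Net pay = $5,235.96 − $2,095.78 = $3,140.18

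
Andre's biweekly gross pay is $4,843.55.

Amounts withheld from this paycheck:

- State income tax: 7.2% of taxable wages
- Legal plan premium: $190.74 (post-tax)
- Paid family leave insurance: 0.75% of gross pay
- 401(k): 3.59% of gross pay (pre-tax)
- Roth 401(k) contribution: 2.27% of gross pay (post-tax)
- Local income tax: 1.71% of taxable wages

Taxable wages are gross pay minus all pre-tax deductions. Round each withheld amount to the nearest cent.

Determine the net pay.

$3,916.58

401(k): $4,843.55 × 0.0359 = $173.88
Taxable wages = $4,843.55 − $173.88 = $4,669.67
Local income tax: $4,669.67 × 0.0171 = $79.85
State income tax: $4,669.67 × 0.072 = $336.22
Paid family leave insurance: $4,843.55 × 0.0075 = $36.33
Roth 401(k) contribution: $4,843.55 × 0.0227 = $109.95
Legal plan premium: $190.74
Total deductions = $173.88 + $79.85 + $336.22 + $36.33 + $109.95 + $190.74 = $926.97
Net pay = $4,843.55 − $926.97 = $3,916.58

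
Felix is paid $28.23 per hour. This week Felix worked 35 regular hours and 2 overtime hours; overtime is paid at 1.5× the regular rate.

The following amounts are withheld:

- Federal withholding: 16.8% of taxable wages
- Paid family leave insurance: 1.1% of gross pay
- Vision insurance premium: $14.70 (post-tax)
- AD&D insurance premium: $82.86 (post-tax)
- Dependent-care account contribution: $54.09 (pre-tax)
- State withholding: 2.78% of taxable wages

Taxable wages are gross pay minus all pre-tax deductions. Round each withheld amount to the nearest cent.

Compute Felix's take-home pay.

Regular pay: 35 × $28.23 = $988.05
Overtime pay: 2 × $28.23 × 1.5 = $84.69
Gross pay = $988.05 + $84.69 = $1,072.74
Dependent-care account contribution: $54.09
Taxable wages = $1,072.74 − $54.09 = $1,018.65
Federal withholding: $1,018.65 × 0.168 = $171.13
State withholding: $1,018.65 × 0.0278 = $28.32
Paid family leave insurance: $1,072.74 × 0.011 = $11.80
Vision insurance premium: $14.70
AD&D insurance premium: $82.86
Total deductions = $54.09 + $171.13 + $28.32 + $11.80 + $14.70 + $82.86 = $362.90
Net pay = $1,072.74 − $362.90 = $709.84

$709.84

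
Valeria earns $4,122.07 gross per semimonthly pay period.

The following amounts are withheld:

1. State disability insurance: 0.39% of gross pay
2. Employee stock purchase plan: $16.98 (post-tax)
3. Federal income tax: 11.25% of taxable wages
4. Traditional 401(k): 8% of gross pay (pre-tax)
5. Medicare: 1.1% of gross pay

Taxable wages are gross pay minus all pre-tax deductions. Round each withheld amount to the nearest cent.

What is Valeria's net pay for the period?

Traditional 401(k): $4,122.07 × 0.08 = $329.77
Taxable wages = $4,122.07 − $329.77 = $3,792.30
Federal income tax: $3,792.30 × 0.1125 = $426.63
Medicare: $4,122.07 × 0.011 = $45.34
State disability insurance: $4,122.07 × 0.0039 = $16.08
Employee stock purchase plan: $16.98
Total deductions = $329.77 + $426.63 + $45.34 + $16.08 + $16.98 = $834.80
Net pay = $4,122.07 − $834.80 = $3,287.27

$3,287.27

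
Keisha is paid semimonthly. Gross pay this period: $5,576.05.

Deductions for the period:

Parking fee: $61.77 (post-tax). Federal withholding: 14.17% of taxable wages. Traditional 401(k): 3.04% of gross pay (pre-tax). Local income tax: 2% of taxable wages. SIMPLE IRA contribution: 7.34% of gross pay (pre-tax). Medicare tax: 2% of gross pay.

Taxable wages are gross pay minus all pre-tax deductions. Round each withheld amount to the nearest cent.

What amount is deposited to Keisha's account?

SIMPLE IRA contribution: $5,576.05 × 0.0734 = $409.28
Traditional 401(k): $5,576.05 × 0.0304 = $169.51
Pre-tax total = $409.28 + $169.51 = $578.79
Taxable wages = $5,576.05 − $578.79 = $4,997.26
Local income tax: $4,997.26 × 0.02 = $99.95
Federal withholding: $4,997.26 × 0.1417 = $708.11
Medicare tax: $5,576.05 × 0.02 = $111.52
Parking fee: $61.77
Total deductions = $409.28 + $169.51 + $99.95 + $708.11 + $111.52 + $61.77 = $1,560.14
Net pay = $5,576.05 − $1,560.14 = $4,015.91

$4,015.91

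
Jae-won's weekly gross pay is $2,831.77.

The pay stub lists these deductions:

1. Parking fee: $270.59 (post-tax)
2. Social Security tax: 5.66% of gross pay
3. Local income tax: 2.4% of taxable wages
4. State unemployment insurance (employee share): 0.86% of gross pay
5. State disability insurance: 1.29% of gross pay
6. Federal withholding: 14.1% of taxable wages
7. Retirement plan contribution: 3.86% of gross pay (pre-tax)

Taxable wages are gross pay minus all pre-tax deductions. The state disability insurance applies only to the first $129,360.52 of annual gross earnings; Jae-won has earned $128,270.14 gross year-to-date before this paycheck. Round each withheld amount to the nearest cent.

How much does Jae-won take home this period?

Retirement plan contribution: $2,831.77 × 0.0386 = $109.31
Taxable wages = $2,831.77 − $109.31 = $2,722.46
Local income tax: $2,722.46 × 0.024 = $65.34
Federal withholding: $2,722.46 × 0.141 = $383.87
State unemployment insurance (employee share): $2,831.77 × 0.0086 = $24.35
Social Security tax: $2,831.77 × 0.0566 = $160.28
State disability insurance: only $129,360.52 − $128,270.14 = $1,090.38 of this check is subject → $1,090.38 × 0.0129 = $14.07
Parking fee: $270.59
Total deductions = $109.31 + $65.34 + $383.87 + $24.35 + $160.28 + $14.07 + $270.59 = $1,027.81
Net pay = $2,831.77 − $1,027.81 = $1,803.96

$1,803.96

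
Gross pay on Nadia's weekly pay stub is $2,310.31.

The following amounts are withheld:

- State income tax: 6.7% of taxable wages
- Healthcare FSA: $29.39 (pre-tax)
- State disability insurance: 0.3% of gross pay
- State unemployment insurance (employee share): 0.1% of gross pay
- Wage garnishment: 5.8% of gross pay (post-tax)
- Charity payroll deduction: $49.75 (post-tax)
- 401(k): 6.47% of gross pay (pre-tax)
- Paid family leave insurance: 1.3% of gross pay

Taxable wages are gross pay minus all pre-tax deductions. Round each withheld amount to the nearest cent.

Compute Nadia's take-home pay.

Healthcare FSA: $29.39
401(k): $2,310.31 × 0.0647 = $149.48
Pre-tax total = $29.39 + $149.48 = $178.87
Taxable wages = $2,310.31 − $178.87 = $2,131.44
State income tax: $2,131.44 × 0.067 = $142.81
State unemployment insurance (employee share): $2,310.31 × 0.001 = $2.31
Paid family leave insurance: $2,310.31 × 0.013 = $30.03
State disability insurance: $2,310.31 × 0.003 = $6.93
Charity payroll deduction: $49.75
Wage garnishment: $2,310.31 × 0.058 = $134.00
Total deductions = $29.39 + $149.48 + $142.81 + $2.31 + $30.03 + $6.93 + $49.75 + $134.00 = $544.70
Net pay = $2,310.31 − $544.70 = $1,765.61

$1,765.61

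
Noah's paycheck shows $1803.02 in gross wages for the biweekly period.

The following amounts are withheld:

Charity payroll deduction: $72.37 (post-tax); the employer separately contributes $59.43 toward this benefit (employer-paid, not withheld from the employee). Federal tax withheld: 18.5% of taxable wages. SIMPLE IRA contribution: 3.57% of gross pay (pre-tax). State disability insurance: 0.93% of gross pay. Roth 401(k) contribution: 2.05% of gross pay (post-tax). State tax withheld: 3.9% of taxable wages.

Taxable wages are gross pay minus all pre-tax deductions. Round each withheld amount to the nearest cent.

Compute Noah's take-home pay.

$1223.09

SIMPLE IRA contribution: $1803.02 × 0.0357 = $64.37
Taxable wages = $1803.02 − $64.37 = $1738.65
Federal tax withheld: $1738.65 × 0.185 = $321.65
State tax withheld: $1738.65 × 0.039 = $67.81
State disability insurance: $1803.02 × 0.0093 = $16.77
Charity payroll deduction: $72.37
Roth 401(k) contribution: $1803.02 × 0.0205 = $36.96
(Employer's $59.43 toward charity payroll deduction is not withheld from the employee.)
Total deductions = $64.37 + $321.65 + $67.81 + $16.77 + $72.37 + $36.96 = $579.93
Net pay = $1803.02 − $579.93 = $1223.09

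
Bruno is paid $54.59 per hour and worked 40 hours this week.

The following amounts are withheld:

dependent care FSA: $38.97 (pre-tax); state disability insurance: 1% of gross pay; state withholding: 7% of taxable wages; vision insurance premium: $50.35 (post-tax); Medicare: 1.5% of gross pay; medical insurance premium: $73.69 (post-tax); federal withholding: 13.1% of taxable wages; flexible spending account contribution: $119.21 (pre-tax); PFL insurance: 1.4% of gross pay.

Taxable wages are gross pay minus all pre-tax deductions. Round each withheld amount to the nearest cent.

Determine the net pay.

$1,409.11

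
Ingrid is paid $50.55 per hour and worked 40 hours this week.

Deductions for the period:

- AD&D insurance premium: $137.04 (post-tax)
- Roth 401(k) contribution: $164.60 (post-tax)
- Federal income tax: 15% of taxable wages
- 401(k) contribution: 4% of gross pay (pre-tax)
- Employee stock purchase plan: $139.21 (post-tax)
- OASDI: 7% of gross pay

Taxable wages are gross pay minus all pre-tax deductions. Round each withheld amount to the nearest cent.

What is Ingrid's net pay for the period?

Gross pay: 40 × $50.55 = $2,022.00
401(k) contribution: $2,022.00 × 0.04 = $80.88
Taxable wages = $2,022.00 − $80.88 = $1,941.12
Federal income tax: $1,941.12 × 0.15 = $291.17
OASDI: $2,022.00 × 0.07 = $141.54
AD&D insurance premium: $137.04
Employee stock purchase plan: $139.21
Roth 401(k) contribution: $164.60
Total deductions = $80.88 + $291.17 + $141.54 + $137.04 + $139.21 + $164.60 = $954.44
Net pay = $2,022.00 − $954.44 = $1,067.56

$1,067.56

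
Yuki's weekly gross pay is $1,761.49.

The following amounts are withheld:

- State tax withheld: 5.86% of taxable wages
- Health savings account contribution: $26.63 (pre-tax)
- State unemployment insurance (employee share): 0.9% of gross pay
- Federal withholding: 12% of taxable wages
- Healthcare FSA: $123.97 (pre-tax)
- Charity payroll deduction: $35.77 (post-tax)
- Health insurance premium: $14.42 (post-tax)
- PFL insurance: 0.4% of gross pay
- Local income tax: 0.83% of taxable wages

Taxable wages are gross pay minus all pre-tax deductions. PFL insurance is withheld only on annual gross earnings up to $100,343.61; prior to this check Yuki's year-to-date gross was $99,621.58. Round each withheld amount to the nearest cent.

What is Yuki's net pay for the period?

Healthcare FSA: $123.97
Health savings account contribution: $26.63
Pre-tax total = $123.97 + $26.63 = $150.60
Taxable wages = $1,761.49 − $150.60 = $1,610.89
Federal withholding: $1,610.89 × 0.12 = $193.31
State tax withheld: $1,610.89 × 0.0586 = $94.40
Local income tax: $1,610.89 × 0.0083 = $13.37
State unemployment insurance (employee share): $1,761.49 × 0.009 = $15.85
PFL insurance: only $100,343.61 − $99,621.58 = $722.03 of this check is subject → $722.03 × 0.004 = $2.89
Charity payroll deduction: $35.77
Health insurance premium: $14.42
Total deductions = $123.97 + $26.63 + $193.31 + $94.40 + $13.37 + $15.85 + $2.89 + $35.77 + $14.42 = $520.61
Net pay = $1,761.49 − $520.61 = $1,240.88

$1,240.88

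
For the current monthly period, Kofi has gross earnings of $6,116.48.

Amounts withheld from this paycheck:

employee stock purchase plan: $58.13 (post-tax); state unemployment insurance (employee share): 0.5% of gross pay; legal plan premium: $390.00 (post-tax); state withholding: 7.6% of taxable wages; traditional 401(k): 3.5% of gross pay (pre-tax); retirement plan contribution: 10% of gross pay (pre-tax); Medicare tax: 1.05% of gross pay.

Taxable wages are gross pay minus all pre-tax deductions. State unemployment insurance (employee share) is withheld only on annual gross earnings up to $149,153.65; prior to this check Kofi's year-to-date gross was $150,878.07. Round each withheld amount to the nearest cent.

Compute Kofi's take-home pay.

Retirement plan contribution: $6,116.48 × 0.1 = $611.65
Traditional 401(k): $6,116.48 × 0.035 = $214.08
Pre-tax total = $611.65 + $214.08 = $825.73
Taxable wages = $6,116.48 − $825.73 = $5,290.75
State withholding: $5,290.75 × 0.076 = $402.10
State unemployment insurance (employee share): annual cap $149,153.65 already reached (YTD $150,878.07), so $0.00
Medicare tax: $6,116.48 × 0.0105 = $64.22
Employee stock purchase plan: $58.13
Legal plan premium: $390.00
Total deductions = $611.65 + $214.08 + $402.10 + $0.00 + $64.22 + $58.13 + $390.00 = $1,740.18
Net pay = $6,116.48 − $1,740.18 = $4,376.30

$4,376.30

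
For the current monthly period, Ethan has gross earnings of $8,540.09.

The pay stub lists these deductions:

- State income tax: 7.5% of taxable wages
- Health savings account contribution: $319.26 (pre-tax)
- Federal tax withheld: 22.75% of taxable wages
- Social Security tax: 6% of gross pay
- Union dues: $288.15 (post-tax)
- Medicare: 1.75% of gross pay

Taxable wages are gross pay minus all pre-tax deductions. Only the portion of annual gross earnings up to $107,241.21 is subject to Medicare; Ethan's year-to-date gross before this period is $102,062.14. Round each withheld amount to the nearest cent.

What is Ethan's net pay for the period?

Health savings account contribution: $319.26
Taxable wages = $8,540.09 − $319.26 = $8,220.83
State income tax: $8,220.83 × 0.075 = $616.56
Federal tax withheld: $8,220.83 × 0.2275 = $1,870.24
Medicare: only $107,241.21 − $102,062.14 = $5,179.07 of this check is subject → $5,179.07 × 0.0175 = $90.63
Social Security tax: $8,540.09 × 0.06 = $512.41
Union dues: $288.15
Total deductions = $319.26 + $616.56 + $1,870.24 + $90.63 + $512.41 + $288.15 = $3,697.25
Net pay = $8,540.09 − $3,697.25 = $4,842.84

$4,842.84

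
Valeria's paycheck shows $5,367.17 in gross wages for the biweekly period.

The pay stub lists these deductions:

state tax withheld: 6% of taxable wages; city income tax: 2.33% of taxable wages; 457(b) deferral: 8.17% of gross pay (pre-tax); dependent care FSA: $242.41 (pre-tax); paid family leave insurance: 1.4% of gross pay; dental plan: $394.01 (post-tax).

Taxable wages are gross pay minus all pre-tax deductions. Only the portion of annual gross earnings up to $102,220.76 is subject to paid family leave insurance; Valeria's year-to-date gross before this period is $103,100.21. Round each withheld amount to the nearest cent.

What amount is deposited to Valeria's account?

457(b) deferral: $5,367.17 × 0.0817 = $438.50
Dependent care FSA: $242.41
Pre-tax total = $438.50 + $242.41 = $680.91
Taxable wages = $5,367.17 − $680.91 = $4,686.26
State tax withheld: $4,686.26 × 0.06 = $281.18
City income tax: $4,686.26 × 0.0233 = $109.19
Paid family leave insurance: annual cap $102,220.76 already reached (YTD $103,100.21), so $0.00
Dental plan: $394.01
Total deductions = $438.50 + $242.41 + $281.18 + $109.19 + $0.00 + $394.01 = $1,465.29
Net pay = $5,367.17 − $1,465.29 = $3,901.88

$3,901.88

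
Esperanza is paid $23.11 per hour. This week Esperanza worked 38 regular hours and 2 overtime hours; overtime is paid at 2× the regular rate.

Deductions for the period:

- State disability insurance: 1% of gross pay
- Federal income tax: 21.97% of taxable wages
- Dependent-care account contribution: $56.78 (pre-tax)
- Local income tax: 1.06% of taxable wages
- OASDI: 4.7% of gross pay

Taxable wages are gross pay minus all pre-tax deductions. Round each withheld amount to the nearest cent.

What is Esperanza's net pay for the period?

$648.05

Regular pay: 38 × $23.11 = $878.18
Overtime pay: 2 × $23.11 × 2 = $92.44
Gross pay = $878.18 + $92.44 = $970.62
Dependent-care account contribution: $56.78
Taxable wages = $970.62 − $56.78 = $913.84
Federal income tax: $913.84 × 0.2197 = $200.77
Local income tax: $913.84 × 0.0106 = $9.69
OASDI: $970.62 × 0.047 = $45.62
State disability insurance: $970.62 × 0.01 = $9.71
Total deductions = $56.78 + $200.77 + $9.69 + $45.62 + $9.71 = $322.57
Net pay = $970.62 − $322.57 = $648.05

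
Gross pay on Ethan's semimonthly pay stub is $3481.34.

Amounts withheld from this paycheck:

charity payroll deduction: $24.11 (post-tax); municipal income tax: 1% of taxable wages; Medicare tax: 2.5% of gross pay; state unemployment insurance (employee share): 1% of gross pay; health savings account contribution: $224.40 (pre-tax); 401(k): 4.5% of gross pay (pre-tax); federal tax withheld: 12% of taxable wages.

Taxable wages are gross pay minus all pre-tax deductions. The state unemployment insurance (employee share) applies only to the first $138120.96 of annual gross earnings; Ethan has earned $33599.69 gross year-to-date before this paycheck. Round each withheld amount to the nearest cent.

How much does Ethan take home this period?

401(k): $3481.34 × 0.045 = $156.66
Health savings account contribution: $224.40
Pre-tax total = $156.66 + $224.40 = $381.06
Taxable wages = $3481.34 − $381.06 = $3100.28
Federal tax withheld: $3100.28 × 0.12 = $372.03
Municipal income tax: $3100.28 × 0.01 = $31.00
Medicare tax: $3481.34 × 0.025 = $87.03
State unemployment insurance (employee share): cap not yet reached, full $3481.34 is subject → $3481.34 × 0.01 = $34.81
Charity payroll deduction: $24.11
Total deductions = $156.66 + $224.40 + $372.03 + $31.00 + $87.03 + $34.81 + $24.11 = $930.04
Net pay = $3481.34 − $930.04 = $2551.30

$2551.30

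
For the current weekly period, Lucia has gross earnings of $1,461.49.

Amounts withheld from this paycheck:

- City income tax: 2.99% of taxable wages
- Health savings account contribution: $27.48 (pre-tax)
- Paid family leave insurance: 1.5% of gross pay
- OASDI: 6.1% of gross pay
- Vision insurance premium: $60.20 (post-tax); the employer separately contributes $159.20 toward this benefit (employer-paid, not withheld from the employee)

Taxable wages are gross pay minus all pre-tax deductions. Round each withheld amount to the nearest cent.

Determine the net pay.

Health savings account contribution: $27.48
Taxable wages = $1,461.49 − $27.48 = $1,434.01
City income tax: $1,434.01 × 0.0299 = $42.88
Paid family leave insurance: $1,461.49 × 0.015 = $21.92
OASDI: $1,461.49 × 0.061 = $89.15
Vision insurance premium: $60.20
(Employer's $159.20 toward vision insurance premium is not withheld from the employee.)
Total deductions = $27.48 + $42.88 + $21.92 + $89.15 + $60.20 = $241.63
Net pay = $1,461.49 − $241.63 = $1,219.86

$1,219.86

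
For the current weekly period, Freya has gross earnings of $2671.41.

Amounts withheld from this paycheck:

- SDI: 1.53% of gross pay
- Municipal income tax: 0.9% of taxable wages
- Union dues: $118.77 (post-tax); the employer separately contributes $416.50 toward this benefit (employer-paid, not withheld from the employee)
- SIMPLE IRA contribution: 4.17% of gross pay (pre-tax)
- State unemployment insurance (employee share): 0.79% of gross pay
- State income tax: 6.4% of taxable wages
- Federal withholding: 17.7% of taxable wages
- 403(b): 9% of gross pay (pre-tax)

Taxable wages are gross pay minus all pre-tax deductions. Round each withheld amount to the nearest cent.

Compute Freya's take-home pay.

SIMPLE IRA contribution: $2671.41 × 0.0417 = $111.40
403(b): $2671.41 × 0.09 = $240.43
Pre-tax total = $111.40 + $240.43 = $351.83
Taxable wages = $2671.41 − $351.83 = $2319.58
Federal withholding: $2319.58 × 0.177 = $410.57
State income tax: $2319.58 × 0.064 = $148.45
Municipal income tax: $2319.58 × 0.009 = $20.88
SDI: $2671.41 × 0.0153 = $40.87
State unemployment insurance (employee share): $2671.41 × 0.0079 = $21.10
Union dues: $118.77
(Employer's $416.50 toward union dues is not withheld from the employee.)
Total deductions = $111.40 + $240.43 + $410.57 + $148.45 + $20.88 + $40.87 + $21.10 + $118.77 = $1112.47
Net pay = $2671.41 − $1112.47 = $1558.94

$1558.94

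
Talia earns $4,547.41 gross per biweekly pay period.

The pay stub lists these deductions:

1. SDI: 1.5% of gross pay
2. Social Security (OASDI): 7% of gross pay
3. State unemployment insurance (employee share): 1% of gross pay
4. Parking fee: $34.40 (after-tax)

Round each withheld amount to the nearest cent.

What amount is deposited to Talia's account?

$4,081.01

Social Security (OASDI): $4,547.41 × 0.07 = $318.32
SDI: $4,547.41 × 0.015 = $68.21
State unemployment insurance (employee share): $4,547.41 × 0.01 = $45.47
Parking fee: $34.40
Total deductions = $318.32 + $68.21 + $45.47 + $34.40 = $466.40
Net pay = $4,547.41 − $466.40 = $4,081.01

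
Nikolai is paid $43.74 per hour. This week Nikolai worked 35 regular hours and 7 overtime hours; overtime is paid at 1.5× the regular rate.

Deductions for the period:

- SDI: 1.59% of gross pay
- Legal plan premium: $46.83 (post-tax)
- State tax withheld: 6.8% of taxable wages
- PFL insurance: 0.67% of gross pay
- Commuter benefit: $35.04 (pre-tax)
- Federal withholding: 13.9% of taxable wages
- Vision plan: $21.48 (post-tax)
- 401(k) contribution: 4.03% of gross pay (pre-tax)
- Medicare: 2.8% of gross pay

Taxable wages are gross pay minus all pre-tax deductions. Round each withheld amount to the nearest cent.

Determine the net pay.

Regular pay: 35 × $43.74 = $1530.90
Overtime pay: 7 × $43.74 × 1.5 = $459.27
Gross pay = $1530.90 + $459.27 = $1990.17
401(k) contribution: $1990.17 × 0.0403 = $80.20
Commuter benefit: $35.04
Pre-tax total = $80.20 + $35.04 = $115.24
Taxable wages = $1990.17 − $115.24 = $1874.93
Federal withholding: $1874.93 × 0.139 = $260.62
State tax withheld: $1874.93 × 0.068 = $127.50
SDI: $1990.17 × 0.0159 = $31.64
Medicare: $1990.17 × 0.028 = $55.72
PFL insurance: $1990.17 × 0.0067 = $13.33
Vision plan: $21.48
Legal plan premium: $46.83
Total deductions = $80.20 + $35.04 + $260.62 + $127.50 + $31.64 + $55.72 + $13.33 + $21.48 + $46.83 = $672.36
Net pay = $1990.17 − $672.36 = $1317.81

$1317.81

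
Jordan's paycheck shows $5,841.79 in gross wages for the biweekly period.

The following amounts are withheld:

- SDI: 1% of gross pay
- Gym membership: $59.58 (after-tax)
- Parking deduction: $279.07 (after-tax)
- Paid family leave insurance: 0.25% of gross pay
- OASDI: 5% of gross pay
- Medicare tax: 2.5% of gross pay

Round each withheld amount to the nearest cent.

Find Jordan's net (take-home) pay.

$4,991.99

OASDI: $5,841.79 × 0.05 = $292.09
Paid family leave insurance: $5,841.79 × 0.0025 = $14.60
SDI: $5,841.79 × 0.01 = $58.42
Medicare tax: $5,841.79 × 0.025 = $146.04
Gym membership: $59.58
Parking deduction: $279.07
Total deductions = $292.09 + $14.60 + $58.42 + $146.04 + $59.58 + $279.07 = $849.80
Net pay = $5,841.79 − $849.80 = $4,991.99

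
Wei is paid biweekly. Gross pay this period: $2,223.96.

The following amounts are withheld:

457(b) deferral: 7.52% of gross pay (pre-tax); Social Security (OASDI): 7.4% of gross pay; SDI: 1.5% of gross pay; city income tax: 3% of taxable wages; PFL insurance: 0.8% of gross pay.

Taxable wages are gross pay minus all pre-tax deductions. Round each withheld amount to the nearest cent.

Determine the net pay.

$1,779.30

457(b) deferral: $2,223.96 × 0.0752 = $167.24
Taxable wages = $2,223.96 − $167.24 = $2,056.72
City income tax: $2,056.72 × 0.03 = $61.70
Social Security (OASDI): $2,223.96 × 0.074 = $164.57
SDI: $2,223.96 × 0.015 = $33.36
PFL insurance: $2,223.96 × 0.008 = $17.79
Total deductions = $167.24 + $61.70 + $164.57 + $33.36 + $17.79 = $444.66
Net pay = $2,223.96 − $444.66 = $1,779.30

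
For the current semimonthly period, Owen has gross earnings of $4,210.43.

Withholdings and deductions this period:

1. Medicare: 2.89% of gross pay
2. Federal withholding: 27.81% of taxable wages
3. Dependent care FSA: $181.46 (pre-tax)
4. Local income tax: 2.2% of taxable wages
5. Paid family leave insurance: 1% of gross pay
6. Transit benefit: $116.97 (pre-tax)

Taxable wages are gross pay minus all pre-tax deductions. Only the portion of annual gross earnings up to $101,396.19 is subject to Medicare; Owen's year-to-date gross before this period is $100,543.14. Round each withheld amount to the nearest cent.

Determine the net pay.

Transit benefit: $116.97
Dependent care FSA: $181.46
Pre-tax total = $116.97 + $181.46 = $298.43
Taxable wages = $4,210.43 − $298.43 = $3,912.00
Local income tax: $3,912.00 × 0.022 = $86.06
Federal withholding: $3,912.00 × 0.2781 = $1,087.93
Paid family leave insurance: $4,210.43 × 0.01 = $42.10
Medicare: only $101,396.19 − $100,543.14 = $853.05 of this check is subject → $853.05 × 0.0289 = $24.65
Total deductions = $116.97 + $181.46 + $86.06 + $1,087.93 + $42.10 + $24.65 = $1,539.17
Net pay = $4,210.43 − $1,539.17 = $2,671.26

$2,671.26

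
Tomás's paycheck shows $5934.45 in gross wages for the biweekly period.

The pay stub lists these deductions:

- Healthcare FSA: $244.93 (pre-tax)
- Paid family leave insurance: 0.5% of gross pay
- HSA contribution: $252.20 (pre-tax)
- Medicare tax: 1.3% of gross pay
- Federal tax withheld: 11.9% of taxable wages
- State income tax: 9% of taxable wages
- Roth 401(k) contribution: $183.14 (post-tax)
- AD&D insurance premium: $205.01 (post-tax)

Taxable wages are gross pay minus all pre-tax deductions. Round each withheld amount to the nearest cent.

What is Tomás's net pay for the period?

$3805.95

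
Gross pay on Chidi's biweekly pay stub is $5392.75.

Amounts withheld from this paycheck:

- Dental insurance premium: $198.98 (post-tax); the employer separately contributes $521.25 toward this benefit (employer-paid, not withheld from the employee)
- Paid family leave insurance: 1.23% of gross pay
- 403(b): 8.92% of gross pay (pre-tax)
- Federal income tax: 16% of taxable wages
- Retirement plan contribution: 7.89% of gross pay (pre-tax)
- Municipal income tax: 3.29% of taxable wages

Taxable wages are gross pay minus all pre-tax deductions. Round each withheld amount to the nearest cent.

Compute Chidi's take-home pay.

Retirement plan contribution: $5392.75 × 0.0789 = $425.49
403(b): $5392.75 × 0.0892 = $481.03
Pre-tax total = $425.49 + $481.03 = $906.52
Taxable wages = $5392.75 − $906.52 = $4486.23
Municipal income tax: $4486.23 × 0.0329 = $147.60
Federal income tax: $4486.23 × 0.16 = $717.80
Paid family leave insurance: $5392.75 × 0.0123 = $66.33
Dental insurance premium: $198.98
(Employer's $521.25 toward dental insurance premium is not withheld from the employee.)
Total deductions = $425.49 + $481.03 + $147.60 + $717.80 + $66.33 + $198.98 = $2037.23
Net pay = $5392.75 − $2037.23 = $3355.52

$3355.52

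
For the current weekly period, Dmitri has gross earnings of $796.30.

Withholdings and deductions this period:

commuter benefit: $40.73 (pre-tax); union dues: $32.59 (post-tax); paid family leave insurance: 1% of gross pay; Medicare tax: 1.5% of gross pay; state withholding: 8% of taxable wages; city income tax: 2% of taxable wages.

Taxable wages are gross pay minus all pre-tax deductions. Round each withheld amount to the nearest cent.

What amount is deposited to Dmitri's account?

Commuter benefit: $40.73
Taxable wages = $796.30 − $40.73 = $755.57
State withholding: $755.57 × 0.08 = $60.45
City income tax: $755.57 × 0.02 = $15.11
Paid family leave insurance: $796.30 × 0.01 = $7.96
Medicare tax: $796.30 × 0.015 = $11.94
Union dues: $32.59
Total deductions = $40.73 + $60.45 + $15.11 + $7.96 + $11.94 + $32.59 = $168.78
Net pay = $796.30 − $168.78 = $627.52

$627.52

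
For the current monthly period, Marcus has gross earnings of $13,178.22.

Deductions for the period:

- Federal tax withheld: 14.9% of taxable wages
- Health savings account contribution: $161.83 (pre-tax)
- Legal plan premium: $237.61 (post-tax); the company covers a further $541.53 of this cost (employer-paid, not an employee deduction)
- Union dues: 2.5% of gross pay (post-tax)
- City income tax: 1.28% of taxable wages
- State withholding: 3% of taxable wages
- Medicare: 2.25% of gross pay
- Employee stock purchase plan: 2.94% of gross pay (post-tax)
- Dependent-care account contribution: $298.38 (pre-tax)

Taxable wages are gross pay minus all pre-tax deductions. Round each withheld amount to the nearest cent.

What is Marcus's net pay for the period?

Health savings account contribution: $161.83
Dependent-care account contribution: $298.38
Pre-tax total = $161.83 + $298.38 = $460.21
Taxable wages = $13,178.22 − $460.21 = $12,718.01
City income tax: $12,718.01 × 0.0128 = $162.79
State withholding: $12,718.01 × 0.03 = $381.54
Federal tax withheld: $12,718.01 × 0.149 = $1,894.98
Medicare: $13,178.22 × 0.0225 = $296.51
Employee stock purchase plan: $13,178.22 × 0.0294 = $387.44
Union dues: $13,178.22 × 0.025 = $329.46
Legal plan premium: $237.61
(Employer's $541.53 toward legal plan premium is not withheld from the employee.)
Total deductions = $161.83 + $298.38 + $162.79 + $381.54 + $1,894.98 + $296.51 + $387.44 + $329.46 + $237.61 = $4,150.54
Net pay = $13,178.22 − $4,150.54 = $9,027.68

$9,027.68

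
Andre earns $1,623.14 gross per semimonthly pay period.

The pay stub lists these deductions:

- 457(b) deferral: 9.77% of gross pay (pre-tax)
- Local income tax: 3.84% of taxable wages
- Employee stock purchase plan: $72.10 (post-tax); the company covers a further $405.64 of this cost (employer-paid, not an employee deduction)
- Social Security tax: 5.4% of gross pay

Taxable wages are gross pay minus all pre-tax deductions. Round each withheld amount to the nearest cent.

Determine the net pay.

$1,248.57

457(b) deferral: $1,623.14 × 0.0977 = $158.58
Taxable wages = $1,623.14 − $158.58 = $1,464.56
Local income tax: $1,464.56 × 0.0384 = $56.24
Social Security tax: $1,623.14 × 0.054 = $87.65
Employee stock purchase plan: $72.10
(Employer's $405.64 toward employee stock purchase plan is not withheld from the employee.)
Total deductions = $158.58 + $56.24 + $87.65 + $72.10 = $374.57
Net pay = $1,623.14 − $374.57 = $1,248.57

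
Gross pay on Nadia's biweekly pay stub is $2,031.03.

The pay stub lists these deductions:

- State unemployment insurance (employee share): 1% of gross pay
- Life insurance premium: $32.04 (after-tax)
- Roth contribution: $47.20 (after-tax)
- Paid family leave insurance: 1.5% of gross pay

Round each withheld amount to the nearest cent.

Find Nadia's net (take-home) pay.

Paid family leave insurance: $2,031.03 × 0.015 = $30.47
State unemployment insurance (employee share): $2,031.03 × 0.01 = $20.31
Life insurance premium: $32.04
Roth contribution: $47.20
Total deductions = $30.47 + $20.31 + $32.04 + $47.20 = $130.02
Net pay = $2,031.03 − $130.02 = $1,901.01

$1,901.01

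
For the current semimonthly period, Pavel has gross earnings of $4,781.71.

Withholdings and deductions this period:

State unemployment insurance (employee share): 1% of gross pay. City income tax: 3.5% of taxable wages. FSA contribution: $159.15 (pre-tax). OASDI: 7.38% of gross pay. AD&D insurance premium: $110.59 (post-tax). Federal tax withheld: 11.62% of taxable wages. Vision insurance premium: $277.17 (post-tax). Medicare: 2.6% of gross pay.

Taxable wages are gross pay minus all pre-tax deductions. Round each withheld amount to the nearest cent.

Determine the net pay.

FSA contribution: $159.15
Taxable wages = $4,781.71 − $159.15 = $4,622.56
Federal tax withheld: $4,622.56 × 0.1162 = $537.14
City income tax: $4,622.56 × 0.035 = $161.79
Medicare: $4,781.71 × 0.026 = $124.32
OASDI: $4,781.71 × 0.0738 = $352.89
State unemployment insurance (employee share): $4,781.71 × 0.01 = $47.82
Vision insurance premium: $277.17
AD&D insurance premium: $110.59
Total deductions = $159.15 + $537.14 + $161.79 + $124.32 + $352.89 + $47.82 + $277.17 + $110.59 = $1,770.87
Net pay = $4,781.71 − $1,770.87 = $3,010.84

$3,010.84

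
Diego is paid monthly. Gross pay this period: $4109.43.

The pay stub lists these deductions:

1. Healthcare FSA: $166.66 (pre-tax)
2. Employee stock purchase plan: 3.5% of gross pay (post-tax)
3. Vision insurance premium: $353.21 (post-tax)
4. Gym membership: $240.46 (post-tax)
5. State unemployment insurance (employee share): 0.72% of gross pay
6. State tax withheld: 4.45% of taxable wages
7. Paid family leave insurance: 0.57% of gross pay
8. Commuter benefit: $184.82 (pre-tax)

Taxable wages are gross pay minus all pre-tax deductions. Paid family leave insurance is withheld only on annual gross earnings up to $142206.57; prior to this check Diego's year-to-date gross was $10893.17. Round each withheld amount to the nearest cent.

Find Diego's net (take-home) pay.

$2800.21

Healthcare FSA: $166.66
Commuter benefit: $184.82
Pre-tax total = $166.66 + $184.82 = $351.48
Taxable wages = $4109.43 − $351.48 = $3757.95
State tax withheld: $3757.95 × 0.0445 = $167.23
Paid family leave insurance: cap not yet reached, full $4109.43 is subject → $4109.43 × 0.0057 = $23.42
State unemployment insurance (employee share): $4109.43 × 0.0072 = $29.59
Employee stock purchase plan: $4109.43 × 0.035 = $143.83
Gym membership: $240.46
Vision insurance premium: $353.21
Total deductions = $166.66 + $184.82 + $167.23 + $23.42 + $29.59 + $143.83 + $240.46 + $353.21 = $1309.22
Net pay = $4109.43 − $1309.22 = $2800.21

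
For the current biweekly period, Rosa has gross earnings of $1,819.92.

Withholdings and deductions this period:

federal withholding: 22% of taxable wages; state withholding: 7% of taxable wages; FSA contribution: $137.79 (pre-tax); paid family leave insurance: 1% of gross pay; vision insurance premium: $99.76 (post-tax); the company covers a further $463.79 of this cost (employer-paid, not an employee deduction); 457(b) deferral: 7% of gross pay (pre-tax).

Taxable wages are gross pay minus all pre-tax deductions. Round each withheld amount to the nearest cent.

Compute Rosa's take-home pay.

457(b) deferral: $1,819.92 × 0.07 = $127.39
FSA contribution: $137.79
Pre-tax total = $127.39 + $137.79 = $265.18
Taxable wages = $1,819.92 − $265.18 = $1,554.74
Federal withholding: $1,554.74 × 0.22 = $342.04
State withholding: $1,554.74 × 0.07 = $108.83
Paid family leave insurance: $1,819.92 × 0.01 = $18.20
Vision insurance premium: $99.76
(Employer's $463.79 toward vision insurance premium is not withheld from the employee.)
Total deductions = $127.39 + $137.79 + $342.04 + $108.83 + $18.20 + $99.76 = $834.01
Net pay = $1,819.92 − $834.01 = $985.91

$985.91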